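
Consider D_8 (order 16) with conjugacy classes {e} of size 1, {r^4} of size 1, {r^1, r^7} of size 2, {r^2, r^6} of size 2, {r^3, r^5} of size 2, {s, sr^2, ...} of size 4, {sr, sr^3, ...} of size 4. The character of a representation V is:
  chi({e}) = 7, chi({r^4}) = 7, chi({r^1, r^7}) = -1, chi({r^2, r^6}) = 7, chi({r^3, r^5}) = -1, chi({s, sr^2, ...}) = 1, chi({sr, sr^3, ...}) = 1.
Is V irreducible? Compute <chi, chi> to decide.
Not irreducible (reducible): <chi, chi> = 13 > 1.

Why: <chi, chi> = (1/|G|) sum_C |C| * |chi(C)|^2 = (1/16)[1*|7|^2 + 1*|7|^2 + 2*|-1|^2 + 2*|7|^2 + 2*|-1|^2 + 4*|1|^2 + 4*|1|^2]
  = (1/16)[(49) + (49) + (2) + (98) + (2) + (4) + (4)] = 208/16 = 13.
A character is irreducible iff <chi, chi> = 1, so this representation is reducible.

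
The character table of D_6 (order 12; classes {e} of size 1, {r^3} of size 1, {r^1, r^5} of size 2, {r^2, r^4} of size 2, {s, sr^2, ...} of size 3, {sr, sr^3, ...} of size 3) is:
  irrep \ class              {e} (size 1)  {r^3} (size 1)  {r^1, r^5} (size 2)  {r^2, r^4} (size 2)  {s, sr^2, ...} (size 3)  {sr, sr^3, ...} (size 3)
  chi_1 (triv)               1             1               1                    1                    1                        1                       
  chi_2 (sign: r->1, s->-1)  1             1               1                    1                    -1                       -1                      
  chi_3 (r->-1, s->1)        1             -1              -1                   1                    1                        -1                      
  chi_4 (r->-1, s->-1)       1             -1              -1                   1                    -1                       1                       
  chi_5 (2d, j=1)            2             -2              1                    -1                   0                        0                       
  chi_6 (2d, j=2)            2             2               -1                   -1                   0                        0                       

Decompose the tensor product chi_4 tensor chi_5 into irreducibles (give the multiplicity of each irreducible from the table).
chi_4 tensor chi_5 = chi_6 (all other irreducibles have multiplicity 0).

Argument: The character of a tensor product is the pointwise product (chi_4 * chi_5)(C) = chi_4(C) * chi_5(C):
  {e}: (1)*(2), {r^3}: (-1)*(-2), {r^1, r^5}: (-1)*(1), {r^2, r^4}: (1)*(-1), {s, sr^2, ...}: (-1)*(0), {sr, sr^3, ...}: (1)*(0)
so (chi_4 * chi_5) takes values
  {e} -> 2, {r^3} -> 2, {r^1, r^5} -> -1, {r^2, r^4} -> -1, {s, sr^2, ...} -> 0, {sr, sr^3, ...} -> 0.
Now take the inner product of this character with each irreducible chi from the table, <chi_4*chi_5, chi> = (1/12) sum_C |C| (chi_4*chi_5)(C) conj(chi(C)):
  <chi_4*chi_5, chi_1> = (1/12)[1*(2)*conj(1) + 1*(2)*conj(1) + 2*(-1)*conj(1) + 2*(-1)*conj(1) + 3*(0)*conj(1) + 3*(0)*conj(1)]
      = (1/12)[(2) + (2) + (-2) + (-2) + (0) + (0)] = 0/12 = 0
  <chi_4*chi_5, chi_2> = (1/12)[1*(2)*conj(1) + 1*(2)*conj(1) + 2*(-1)*conj(1) + 2*(-1)*conj(1) + 3*(0)*conj(-1) + 3*(0)*conj(-1)]
      = (1/12)[(2) + (2) + (-2) + (-2) + (0) + (0)] = 0/12 = 0
  <chi_4*chi_5, chi_3> = (1/12)[1*(2)*conj(1) + 1*(2)*conj(-1) + 2*(-1)*conj(-1) + 2*(-1)*conj(1) + 3*(0)*conj(1) + 3*(0)*conj(-1)]
      = (1/12)[(2) + (-2) + (2) + (-2) + (0) + (0)] = 0/12 = 0
  <chi_4*chi_5, chi_4> = (1/12)[1*(2)*conj(1) + 1*(2)*conj(-1) + 2*(-1)*conj(-1) + 2*(-1)*conj(1) + 3*(0)*conj(-1) + 3*(0)*conj(1)]
      = (1/12)[(2) + (-2) + (2) + (-2) + (0) + (0)] = 0/12 = 0
  <chi_4*chi_5, chi_5> = (1/12)[1*(2)*conj(2) + 1*(2)*conj(-2) + 2*(-1)*conj(1) + 2*(-1)*conj(-1) + 3*(0)*conj(0) + 3*(0)*conj(0)]
      = (1/12)[(4) + (-4) + (-2) + (2) + (0) + (0)] = 0/12 = 0
  <chi_4*chi_5, chi_6> = (1/12)[1*(2)*conj(2) + 1*(2)*conj(2) + 2*(-1)*conj(-1) + 2*(-1)*conj(-1) + 3*(0)*conj(0) + 3*(0)*conj(0)]
      = (1/12)[(4) + (4) + (2) + (2) + (0) + (0)] = 12/12 = 1
Hence the multiplicities are chi_6: 1. Dimension check: dim(chi_4)*dim(chi_5) = 1*2 = 2 and sum (mult * dim) = 1*2 = 2.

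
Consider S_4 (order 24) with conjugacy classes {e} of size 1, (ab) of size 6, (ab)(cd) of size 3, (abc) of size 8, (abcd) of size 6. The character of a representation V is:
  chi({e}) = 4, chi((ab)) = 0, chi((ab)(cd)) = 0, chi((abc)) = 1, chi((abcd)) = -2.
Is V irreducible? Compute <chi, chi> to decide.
Not irreducible (reducible): <chi, chi> = 2 > 1.

Argument: <chi, chi> = (1/|G|) sum_C |C| * |chi(C)|^2 = (1/24)[1*|4|^2 + 6*|0|^2 + 3*|0|^2 + 8*|1|^2 + 6*|-2|^2]
  = (1/24)[(16) + (0) + (0) + (8) + (24)] = 48/24 = 2.
A character is irreducible iff <chi, chi> = 1, so this representation is reducible.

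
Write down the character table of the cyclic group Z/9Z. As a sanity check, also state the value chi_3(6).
Character table of Z/9Z (irreps indexed chi_0,...,chi_8 with chi_k(m) = zeta_9^(k*m), zeta_9 = exp(2*pi*i/9)):
  irrep \ class  {0} (size 1)  {1} (size 1)    {2} (size 1)    {3} (size 1)    {4} (size 1)    {5} (size 1)    {6} (size 1)    {7} (size 1)    {8} (size 1)  
  chi_0          1             1               1               1               1               1               1               1               1             
  chi_1          1             exp(2*I*pi/9)   exp(4*I*pi/9)   exp(2*I*pi/3)   exp(8*I*pi/9)   exp(-8*I*pi/9)  exp(-2*I*pi/3)  exp(-4*I*pi/9)  exp(-2*I*pi/9)
  chi_2          1             exp(4*I*pi/9)   exp(8*I*pi/9)   exp(-2*I*pi/3)  exp(-2*I*pi/9)  exp(2*I*pi/9)   exp(2*I*pi/3)   exp(-8*I*pi/9)  exp(-4*I*pi/9)
  chi_3          1             exp(2*I*pi/3)   exp(-2*I*pi/3)  1               exp(2*I*pi/3)   exp(-2*I*pi/3)  1               exp(2*I*pi/3)   exp(-2*I*pi/3)
  chi_4          1             exp(8*I*pi/9)   exp(-2*I*pi/9)  exp(2*I*pi/3)   exp(-4*I*pi/9)  exp(4*I*pi/9)   exp(-2*I*pi/3)  exp(2*I*pi/9)   exp(-8*I*pi/9)
  chi_5          1             exp(-8*I*pi/9)  exp(2*I*pi/9)   exp(-2*I*pi/3)  exp(4*I*pi/9)   exp(-4*I*pi/9)  exp(2*I*pi/3)   exp(-2*I*pi/9)  exp(8*I*pi/9) 
  chi_6          1             exp(-2*I*pi/3)  exp(2*I*pi/3)   1               exp(-2*I*pi/3)  exp(2*I*pi/3)   1               exp(-2*I*pi/3)  exp(2*I*pi/3) 
  chi_7          1             exp(-4*I*pi/9)  exp(-8*I*pi/9)  exp(2*I*pi/3)   exp(2*I*pi/9)   exp(-2*I*pi/9)  exp(-2*I*pi/3)  exp(8*I*pi/9)   exp(4*I*pi/9) 
  chi_8          1             exp(-2*I*pi/9)  exp(-4*I*pi/9)  exp(-2*I*pi/3)  exp(-8*I*pi/9)  exp(8*I*pi/9)   exp(2*I*pi/3)   exp(4*I*pi/9)   exp(2*I*pi/9) 

Spot check: chi_3(6) = zeta_9^(3*6) = zeta_9^18 = 1.

Derivation: Z/9Z is abelian, so all 9 irreducible complex representations are 1-dimensional. They are given by chi_k(m) = zeta_9^(k*m) for k = 0,...,8. Row orthogonality: sum_m chi_k(m) conj(chi_l(m)) = 9 * [k = l].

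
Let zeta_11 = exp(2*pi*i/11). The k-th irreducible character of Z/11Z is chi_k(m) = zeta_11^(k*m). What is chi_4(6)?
chi_4(6) = zeta_11^24 = exp(4*I*pi/11)

Proof sketch: chi_4(6) = zeta_11^(4*6) = zeta_11^24. Since zeta_11^11 = 1, this equals zeta_11^2 = exp(2*pi*i*2/11) = exp(4*I*pi/11).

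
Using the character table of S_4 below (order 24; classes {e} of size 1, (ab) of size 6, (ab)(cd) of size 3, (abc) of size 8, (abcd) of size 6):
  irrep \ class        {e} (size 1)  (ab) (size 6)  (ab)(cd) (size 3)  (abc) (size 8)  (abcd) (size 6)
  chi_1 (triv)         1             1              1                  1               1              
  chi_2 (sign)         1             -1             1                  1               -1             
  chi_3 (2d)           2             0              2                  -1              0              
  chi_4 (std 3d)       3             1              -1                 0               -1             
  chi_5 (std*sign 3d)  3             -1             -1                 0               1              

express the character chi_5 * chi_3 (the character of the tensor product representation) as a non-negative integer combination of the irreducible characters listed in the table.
chi_5 tensor chi_3 = chi_4 + chi_5 (all other irreducibles have multiplicity 0).

Why: The character of a tensor product is the pointwise product (chi_5 * chi_3)(C) = chi_5(C) * chi_3(C):
  {e}: (3)*(2), (ab): (-1)*(0), (ab)(cd): (-1)*(2), (abc): (0)*(-1), (abcd): (1)*(0)
so (chi_5 * chi_3) takes values
  {e} -> 6, (ab) -> 0, (ab)(cd) -> -2, (abc) -> 0, (abcd) -> 0.
Now take the inner product of this character with each irreducible chi from the table, <chi_5*chi_3, chi> = (1/24) sum_C |C| (chi_5*chi_3)(C) conj(chi(C)):
  <chi_5*chi_3, chi_1> = (1/24)[1*(6)*conj(1) + 6*(0)*conj(1) + 3*(-2)*conj(1) + 8*(0)*conj(1) + 6*(0)*conj(1)]
      = (1/24)[(6) + (0) + (-6) + (0) + (0)] = 0/24 = 0
  <chi_5*chi_3, chi_2> = (1/24)[1*(6)*conj(1) + 6*(0)*conj(-1) + 3*(-2)*conj(1) + 8*(0)*conj(1) + 6*(0)*conj(-1)]
      = (1/24)[(6) + (0) + (-6) + (0) + (0)] = 0/24 = 0
  <chi_5*chi_3, chi_3> = (1/24)[1*(6)*conj(2) + 6*(0)*conj(0) + 3*(-2)*conj(2) + 8*(0)*conj(-1) + 6*(0)*conj(0)]
      = (1/24)[(12) + (0) + (-12) + (0) + (0)] = 0/24 = 0
  <chi_5*chi_3, chi_4> = (1/24)[1*(6)*conj(3) + 6*(0)*conj(1) + 3*(-2)*conj(-1) + 8*(0)*conj(0) + 6*(0)*conj(-1)]
      = (1/24)[(18) + (0) + (6) + (0) + (0)] = 24/24 = 1
  <chi_5*chi_3, chi_5> = (1/24)[1*(6)*conj(3) + 6*(0)*conj(-1) + 3*(-2)*conj(-1) + 8*(0)*conj(0) + 6*(0)*conj(1)]
      = (1/24)[(18) + (0) + (6) + (0) + (0)] = 24/24 = 1
Hence the multiplicities are chi_4: 1, chi_5: 1. Dimension check: dim(chi_5)*dim(chi_3) = 3*2 = 6 and sum (mult * dim) = 1*3 + 1*3 = 6.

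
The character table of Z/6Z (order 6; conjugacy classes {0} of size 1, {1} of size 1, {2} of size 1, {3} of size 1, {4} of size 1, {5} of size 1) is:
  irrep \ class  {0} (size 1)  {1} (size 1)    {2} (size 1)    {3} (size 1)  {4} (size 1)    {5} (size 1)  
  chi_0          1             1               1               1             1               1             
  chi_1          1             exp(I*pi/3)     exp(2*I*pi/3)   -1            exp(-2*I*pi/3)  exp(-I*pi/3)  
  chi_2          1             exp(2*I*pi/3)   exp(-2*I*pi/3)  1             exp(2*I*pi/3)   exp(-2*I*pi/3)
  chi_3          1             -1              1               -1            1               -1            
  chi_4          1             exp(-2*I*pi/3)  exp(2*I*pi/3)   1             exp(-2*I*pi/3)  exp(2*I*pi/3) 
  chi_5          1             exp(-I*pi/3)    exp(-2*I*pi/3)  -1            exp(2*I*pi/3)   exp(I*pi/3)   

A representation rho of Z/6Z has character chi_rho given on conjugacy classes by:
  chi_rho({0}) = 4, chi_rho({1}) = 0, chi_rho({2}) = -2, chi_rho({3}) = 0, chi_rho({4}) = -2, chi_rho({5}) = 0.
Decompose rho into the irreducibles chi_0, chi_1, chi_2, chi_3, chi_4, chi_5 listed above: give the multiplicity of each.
Multiplicities: chi_0: 0, chi_1: 1, chi_2: 1, chi_3: 0, chi_4: 1, chi_5: 1.

Explanation: Use <chi_rho, chi> = (1/|G|) sum_C |C| * chi_rho(C) * conj(chi(C)) with |G| = 6 for each irreducible chi in the table:
  <chi_rho, chi_0> = (1/6)[1*(4)*conj(1) + 1*(0)*conj(1) + 1*(-2)*conj(1) + 1*(0)*conj(1) + 1*(-2)*conj(1) + 1*(0)*conj(1)]
      = (1/6)[(4) + (0) + (-2) + (0) + (-2) + (0)] = 0/6 = 0
  <chi_rho, chi_1> = (1/6)[1*(4)*conj(1) + 1*(0)*conj(exp(I*pi/3)) + 1*(-2)*conj(exp(2*I*pi/3)) + 1*(0)*conj(-1) + 1*(-2)*conj(exp(-2*I*pi/3)) + 1*(0)*conj(exp(-I*pi/3))]
      = (1/6)[(4) + (0) + (2 + 2*exp(2*I*pi/3)) + (0) + (2 + 2*exp(-2*I*pi/3)) + (0)] = 6/6 = 1
  <chi_rho, chi_2> = (1/6)[1*(4)*conj(1) + 1*(0)*conj(exp(2*I*pi/3)) + 1*(-2)*conj(exp(-2*I*pi/3)) + 1*(0)*conj(1) + 1*(-2)*conj(exp(2*I*pi/3)) + 1*(0)*conj(exp(-2*I*pi/3))]
      = (1/6)[(4) + (0) + (2 + 2*exp(-2*I*pi/3)) + (0) + (2 + 2*exp(2*I*pi/3)) + (0)] = 6/6 = 1
  <chi_rho, chi_3> = (1/6)[1*(4)*conj(1) + 1*(0)*conj(-1) + 1*(-2)*conj(1) + 1*(0)*conj(-1) + 1*(-2)*conj(1) + 1*(0)*conj(-1)]
      = (1/6)[(4) + (0) + (-2) + (0) + (-2) + (0)] = 0/6 = 0
  <chi_rho, chi_4> = (1/6)[1*(4)*conj(1) + 1*(0)*conj(exp(-2*I*pi/3)) + 1*(-2)*conj(exp(2*I*pi/3)) + 1*(0)*conj(1) + 1*(-2)*conj(exp(-2*I*pi/3)) + 1*(0)*conj(exp(2*I*pi/3))]
      = (1/6)[(4) + (0) + (2 + 2*exp(2*I*pi/3)) + (0) + (2 + 2*exp(-2*I*pi/3)) + (0)] = 6/6 = 1
  <chi_rho, chi_5> = (1/6)[1*(4)*conj(1) + 1*(0)*conj(exp(-I*pi/3)) + 1*(-2)*conj(exp(-2*I*pi/3)) + 1*(0)*conj(-1) + 1*(-2)*conj(exp(2*I*pi/3)) + 1*(0)*conj(exp(I*pi/3))]
      = (1/6)[(4) + (0) + (2 + 2*exp(-2*I*pi/3)) + (0) + (2 + 2*exp(2*I*pi/3)) + (0)] = 6/6 = 1
(Exp terms are combined using exp(i*s)*conj(exp(i*t)) = exp(i*(s-t)), and sums of them are collapsed using the identity that for every m > 1 the m distinct m-th roots of unity sum to 0, e.g. 1 + exp(2*I*pi/3) + exp(-2*I*pi/3) = 0.)
Dimension check: dim(rho) = sum (mult * dim) = 0*1 + 1*1 + 1*1 + 0*1 + 1*1 + 1*1 = 4 = chi_rho(e) = 4.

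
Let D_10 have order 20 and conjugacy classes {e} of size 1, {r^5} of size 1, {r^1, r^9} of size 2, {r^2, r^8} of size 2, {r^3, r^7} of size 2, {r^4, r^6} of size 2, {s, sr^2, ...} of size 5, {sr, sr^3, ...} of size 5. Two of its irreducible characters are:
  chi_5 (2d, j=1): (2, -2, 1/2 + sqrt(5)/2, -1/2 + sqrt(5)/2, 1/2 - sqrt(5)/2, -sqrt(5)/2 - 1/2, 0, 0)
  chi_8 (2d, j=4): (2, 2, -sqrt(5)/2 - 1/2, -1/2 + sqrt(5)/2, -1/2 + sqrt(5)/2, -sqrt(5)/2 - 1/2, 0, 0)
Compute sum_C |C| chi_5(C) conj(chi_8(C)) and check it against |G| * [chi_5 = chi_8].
Sum = 0; so <chi_5, chi_8> = 0 (distinct irreducibles are orthogonal).

Compute term by term over conjugacy classes (|C| * chi_5(C) * conj(chi_8(C))):
  1*(2)*conj(2) + 1*(-2)*conj(2) + 2*(1/2 + sqrt(5)/2)*conj(-sqrt(5)/2 - 1/2) + 2*(-1/2 + sqrt(5)/2)*conj(-1/2 + sqrt(5)/2) + 2*(1/2 - sqrt(5)/2)*conj(-1/2 + sqrt(5)/2) + 2*(-sqrt(5)/2 - 1/2)*conj(-sqrt(5)/2 - 1/2) + 5*(0)*conj(0) + 5*(0)*conj(0)
  = (4) + (-4) + (-3 - sqrt(5)) + (3 - sqrt(5)) + (-3 + sqrt(5)) + (sqrt(5) + 3) + (0) + (0)
  = 0.
Dividing by |G| = 20 gives 0/20 = 0, matching the row-orthogonality relation <chi_5, chi_8> = [chi_5 = chi_8].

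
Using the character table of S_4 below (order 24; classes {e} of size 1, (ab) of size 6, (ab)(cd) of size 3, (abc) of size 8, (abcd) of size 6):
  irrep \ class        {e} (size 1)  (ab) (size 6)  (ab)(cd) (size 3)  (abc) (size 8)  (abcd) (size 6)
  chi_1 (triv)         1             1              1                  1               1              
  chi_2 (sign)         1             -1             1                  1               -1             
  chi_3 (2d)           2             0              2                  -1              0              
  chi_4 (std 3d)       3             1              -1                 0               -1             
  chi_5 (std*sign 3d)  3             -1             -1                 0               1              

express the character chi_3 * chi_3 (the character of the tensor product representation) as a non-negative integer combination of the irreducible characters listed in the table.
chi_3 tensor chi_3 = chi_1 + chi_2 + chi_3 (all other irreducibles have multiplicity 0).

Derivation: The character of a tensor product is the pointwise product (chi_3 * chi_3)(C) = chi_3(C) * chi_3(C):
  {e}: (2)*(2), (ab): (0)*(0), (ab)(cd): (2)*(2), (abc): (-1)*(-1), (abcd): (0)*(0)
so (chi_3 * chi_3) takes values
  {e} -> 4, (ab) -> 0, (ab)(cd) -> 4, (abc) -> 1, (abcd) -> 0.
Now take the inner product of this character with each irreducible chi from the table, <chi_3*chi_3, chi> = (1/24) sum_C |C| (chi_3*chi_3)(C) conj(chi(C)):
  <chi_3*chi_3, chi_1> = (1/24)[1*(4)*conj(1) + 6*(0)*conj(1) + 3*(4)*conj(1) + 8*(1)*conj(1) + 6*(0)*conj(1)]
      = (1/24)[(4) + (0) + (12) + (8) + (0)] = 24/24 = 1
  <chi_3*chi_3, chi_2> = (1/24)[1*(4)*conj(1) + 6*(0)*conj(-1) + 3*(4)*conj(1) + 8*(1)*conj(1) + 6*(0)*conj(-1)]
      = (1/24)[(4) + (0) + (12) + (8) + (0)] = 24/24 = 1
  <chi_3*chi_3, chi_3> = (1/24)[1*(4)*conj(2) + 6*(0)*conj(0) + 3*(4)*conj(2) + 8*(1)*conj(-1) + 6*(0)*conj(0)]
      = (1/24)[(8) + (0) + (24) + (-8) + (0)] = 24/24 = 1
  <chi_3*chi_3, chi_4> = (1/24)[1*(4)*conj(3) + 6*(0)*conj(1) + 3*(4)*conj(-1) + 8*(1)*conj(0) + 6*(0)*conj(-1)]
      = (1/24)[(12) + (0) + (-12) + (0) + (0)] = 0/24 = 0
  <chi_3*chi_3, chi_5> = (1/24)[1*(4)*conj(3) + 6*(0)*conj(-1) + 3*(4)*conj(-1) + 8*(1)*conj(0) + 6*(0)*conj(1)]
      = (1/24)[(12) + (0) + (-12) + (0) + (0)] = 0/24 = 0
Hence the multiplicities are chi_1: 1, chi_2: 1, chi_3: 1. Dimension check: dim(chi_3)*dim(chi_3) = 2*2 = 4 and sum (mult * dim) = 1*1 + 1*1 + 1*2 = 4.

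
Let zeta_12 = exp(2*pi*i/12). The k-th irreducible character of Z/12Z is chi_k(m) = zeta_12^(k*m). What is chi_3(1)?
chi_3(1) = zeta_12^3 = I

Details: chi_3(1) = zeta_12^(3*1) = zeta_12^3. Since zeta_12^12 = 1, this equals zeta_12^3 = exp(2*pi*i*3/12) = I.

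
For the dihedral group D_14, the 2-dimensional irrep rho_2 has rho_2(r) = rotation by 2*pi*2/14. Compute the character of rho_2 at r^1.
chi_{rho_2}(r^1) = 2*cos(2*pi*2*1/14) = 2*cos(2*pi/7)

Explanation: rho_2(r^1) is rotation by angle 2*pi*2*1/14, whose trace is 2*cos(2*pi*2*1/14) = 2*cos(2*pi/7).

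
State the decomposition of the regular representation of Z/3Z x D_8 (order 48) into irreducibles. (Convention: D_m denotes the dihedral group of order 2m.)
Each irreducible V_i of dimension d_i appears with multiplicity d_i, i.e. rho_reg = (direct sum over all irreducibles V_i) d_i V_i. The irreducible dimensions for Z/3Z x D_8 are 1, 1, 1, 1, 1, 1, 1, 1, 1, 1, 1, 1, 2, 2, 2, 2, 2, 2, 2, 2, 2: 12 irreducibles of dimension 1, each with multiplicity 1; 9 irreducibles of dimension 2, each with multiplicity 2. Total dimension 12*1*1 + 9*2*2 = 48 = |G|.

Working: General theorem: in the regular representation of a finite group G, each irreducible appears with multiplicity equal to its dimension. Check: dim(rho_reg) = sum d_i^2 = 1 + 1 + 1 + 1 + 1 + 1 + 1 + 1 + 1 + 1 + 1 + 1 + 4 + 4 + 4 + 4 + 4 + 4 + 4 + 4 + 4 = 48 = |G|.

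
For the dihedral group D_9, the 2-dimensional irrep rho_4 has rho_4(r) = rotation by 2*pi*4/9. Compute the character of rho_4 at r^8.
chi_{rho_4}(r^8) = 2*cos(2*pi*4*8/9) = -2*cos(pi/9)

Solution. rho_4(r^8) is rotation by angle 2*pi*4*8/9, whose trace is 2*cos(2*pi*4*8/9) = -2*cos(pi/9).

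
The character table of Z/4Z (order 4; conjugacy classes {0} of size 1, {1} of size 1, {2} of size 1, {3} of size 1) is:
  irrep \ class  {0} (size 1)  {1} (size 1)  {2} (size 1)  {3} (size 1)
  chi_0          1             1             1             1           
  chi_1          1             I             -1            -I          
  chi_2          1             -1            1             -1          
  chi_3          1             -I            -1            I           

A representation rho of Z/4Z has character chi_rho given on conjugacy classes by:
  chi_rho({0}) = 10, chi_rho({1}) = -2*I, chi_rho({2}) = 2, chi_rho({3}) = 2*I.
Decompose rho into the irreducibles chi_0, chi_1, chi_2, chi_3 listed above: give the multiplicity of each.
Multiplicities: chi_0: 3, chi_1: 1, chi_2: 3, chi_3: 3.

Details: Use <chi_rho, chi> = (1/|G|) sum_C |C| * chi_rho(C) * conj(chi(C)) with |G| = 4 for each irreducible chi in the table:
  <chi_rho, chi_0> = (1/4)[1*(10)*conj(1) + 1*(-2*I)*conj(1) + 1*(2)*conj(1) + 1*(2*I)*conj(1)]
      = (1/4)[(10) + (-2*I) + (2) + (2*I)] = 12/4 = 3
  <chi_rho, chi_1> = (1/4)[1*(10)*conj(1) + 1*(-2*I)*conj(I) + 1*(2)*conj(-1) + 1*(2*I)*conj(-I)]
      = (1/4)[(10) + (-2) + (-2) + (-2)] = 4/4 = 1
  <chi_rho, chi_2> = (1/4)[1*(10)*conj(1) + 1*(-2*I)*conj(-1) + 1*(2)*conj(1) + 1*(2*I)*conj(-1)]
      = (1/4)[(10) + (2*I) + (2) + (-2*I)] = 12/4 = 3
  <chi_rho, chi_3> = (1/4)[1*(10)*conj(1) + 1*(-2*I)*conj(-I) + 1*(2)*conj(-1) + 1*(2*I)*conj(I)]
      = (1/4)[(10) + (2) + (-2) + (2)] = 12/4 = 3
(Exp terms are combined using exp(i*s)*conj(exp(i*t)) = exp(i*(s-t)), and sums of them are collapsed using the identity that for every m > 1 the m distinct m-th roots of unity sum to 0, e.g. 1 + exp(2*I*pi/3) + exp(-2*I*pi/3) = 0.)
Dimension check: dim(rho) = sum (mult * dim) = 3*1 + 1*1 + 3*1 + 3*1 = 10 = chi_rho(e) = 10.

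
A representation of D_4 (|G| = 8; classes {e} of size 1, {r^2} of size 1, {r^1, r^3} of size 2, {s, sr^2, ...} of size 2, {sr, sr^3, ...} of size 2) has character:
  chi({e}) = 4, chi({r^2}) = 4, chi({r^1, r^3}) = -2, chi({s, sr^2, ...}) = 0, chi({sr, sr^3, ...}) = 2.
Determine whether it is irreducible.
Not irreducible (reducible): <chi, chi> = 6 > 1.

Solution. <chi, chi> = (1/|G|) sum_C |C| * |chi(C)|^2 = (1/8)[1*|4|^2 + 1*|4|^2 + 2*|-2|^2 + 2*|0|^2 + 2*|2|^2]
  = (1/8)[(16) + (16) + (8) + (0) + (8)] = 48/8 = 6.
A character is irreducible iff <chi, chi> = 1, so this representation is reducible.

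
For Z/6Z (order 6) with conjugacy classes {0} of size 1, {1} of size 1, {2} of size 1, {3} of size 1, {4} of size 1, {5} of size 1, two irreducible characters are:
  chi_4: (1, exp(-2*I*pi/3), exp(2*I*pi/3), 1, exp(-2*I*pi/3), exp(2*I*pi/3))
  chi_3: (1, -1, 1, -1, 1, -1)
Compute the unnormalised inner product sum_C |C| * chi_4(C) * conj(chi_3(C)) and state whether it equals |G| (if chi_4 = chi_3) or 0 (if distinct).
Sum = 0; so <chi_4, chi_3> = 0 (distinct irreducibles are orthogonal).

Explanation: Compute term by term over conjugacy classes (|C| * chi_4(C) * conj(chi_3(C))):
  1*(1)*conj(1) + 1*(exp(-2*I*pi/3))*conj(-1) + 1*(exp(2*I*pi/3))*conj(1) + 1*(1)*conj(-1) + 1*(exp(-2*I*pi/3))*conj(1) + 1*(exp(2*I*pi/3))*conj(-1)
  = (1) + (-exp(-2*I*pi/3)) + (exp(2*I*pi/3)) + (-1) + (exp(-2*I*pi/3)) + (-exp(2*I*pi/3))
  = 0.
(Exp terms are combined using exp(i*s)*conj(exp(i*t)) = exp(i*(s-t)), and sums of them are collapsed using the identity that for every m > 1 the m distinct m-th roots of unity sum to 0, e.g. 1 + exp(2*I*pi/3) + exp(-2*I*pi/3) = 0.)
Dividing by |G| = 6 gives 0/6 = 0, matching the row-orthogonality relation <chi_4, chi_3> = [chi_4 = chi_3].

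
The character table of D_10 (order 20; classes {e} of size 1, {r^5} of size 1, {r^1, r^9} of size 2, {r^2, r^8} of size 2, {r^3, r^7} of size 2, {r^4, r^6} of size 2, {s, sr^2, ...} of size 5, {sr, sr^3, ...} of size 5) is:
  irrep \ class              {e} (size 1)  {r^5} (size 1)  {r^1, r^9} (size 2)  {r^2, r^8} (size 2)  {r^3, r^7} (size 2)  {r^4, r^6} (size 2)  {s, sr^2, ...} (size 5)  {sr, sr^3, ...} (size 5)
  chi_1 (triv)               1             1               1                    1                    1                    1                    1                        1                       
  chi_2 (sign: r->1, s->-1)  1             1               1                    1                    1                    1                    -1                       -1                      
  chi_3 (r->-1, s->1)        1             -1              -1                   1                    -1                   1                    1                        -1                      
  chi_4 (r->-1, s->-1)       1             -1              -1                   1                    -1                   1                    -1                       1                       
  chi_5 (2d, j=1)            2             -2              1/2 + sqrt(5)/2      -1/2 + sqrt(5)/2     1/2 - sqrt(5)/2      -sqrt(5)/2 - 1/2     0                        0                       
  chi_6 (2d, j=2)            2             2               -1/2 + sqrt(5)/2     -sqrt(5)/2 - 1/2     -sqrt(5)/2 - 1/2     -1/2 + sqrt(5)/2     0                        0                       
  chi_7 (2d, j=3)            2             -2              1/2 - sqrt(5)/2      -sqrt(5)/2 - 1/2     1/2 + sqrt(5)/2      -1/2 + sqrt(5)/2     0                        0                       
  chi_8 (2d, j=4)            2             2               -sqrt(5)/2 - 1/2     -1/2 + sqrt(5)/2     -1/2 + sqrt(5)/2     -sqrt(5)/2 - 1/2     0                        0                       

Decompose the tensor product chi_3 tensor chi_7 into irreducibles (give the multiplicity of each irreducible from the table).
chi_3 tensor chi_7 = chi_6 (all other irreducibles have multiplicity 0).

Solution. The character of a tensor product is the pointwise product (chi_3 * chi_7)(C) = chi_3(C) * chi_7(C):
  {e}: (1)*(2), {r^5}: (-1)*(-2), {r^1, r^9}: (-1)*(1/2 - sqrt(5)/2), {r^2, r^8}: (1)*(-sqrt(5)/2 - 1/2), {r^3, r^7}: (-1)*(1/2 + sqrt(5)/2), {r^4, r^6}: (1)*(-1/2 + sqrt(5)/2), {s, sr^2, ...}: (1)*(0), {sr, sr^3, ...}: (-1)*(0)
so (chi_3 * chi_7) takes values
  {e} -> 2, {r^5} -> 2, {r^1, r^9} -> -1/2 + sqrt(5)/2, {r^2, r^8} -> -sqrt(5)/2 - 1/2, {r^3, r^7} -> -sqrt(5)/2 - 1/2, {r^4, r^6} -> -1/2 + sqrt(5)/2, {s, sr^2, ...} -> 0, {sr, sr^3, ...} -> 0.
Now take the inner product of this character with each irreducible chi from the table, <chi_3*chi_7, chi> = (1/20) sum_C |C| (chi_3*chi_7)(C) conj(chi(C)):
  <chi_3*chi_7, chi_1> = (1/20)[1*(2)*conj(1) + 1*(2)*conj(1) + 2*(-1/2 + sqrt(5)/2)*conj(1) + 2*(-sqrt(5)/2 - 1/2)*conj(1) + 2*(-sqrt(5)/2 - 1/2)*conj(1) + 2*(-1/2 + sqrt(5)/2)*conj(1) + 5*(0)*conj(1) + 5*(0)*conj(1)]
      = (1/20)[(2) + (2) + (-1 + sqrt(5)) + (-sqrt(5) - 1) + (-sqrt(5) - 1) + (-1 + sqrt(5)) + (0) + (0)] = 0/20 = 0
  <chi_3*chi_7, chi_2> = (1/20)[1*(2)*conj(1) + 1*(2)*conj(1) + 2*(-1/2 + sqrt(5)/2)*conj(1) + 2*(-sqrt(5)/2 - 1/2)*conj(1) + 2*(-sqrt(5)/2 - 1/2)*conj(1) + 2*(-1/2 + sqrt(5)/2)*conj(1) + 5*(0)*conj(-1) + 5*(0)*conj(-1)]
      = (1/20)[(2) + (2) + (-1 + sqrt(5)) + (-sqrt(5) - 1) + (-sqrt(5) - 1) + (-1 + sqrt(5)) + (0) + (0)] = 0/20 = 0
  <chi_3*chi_7, chi_3> = (1/20)[1*(2)*conj(1) + 1*(2)*conj(-1) + 2*(-1/2 + sqrt(5)/2)*conj(-1) + 2*(-sqrt(5)/2 - 1/2)*conj(1) + 2*(-sqrt(5)/2 - 1/2)*conj(-1) + 2*(-1/2 + sqrt(5)/2)*conj(1) + 5*(0)*conj(1) + 5*(0)*conj(-1)]
      = (1/20)[(2) + (-2) + (1 - sqrt(5)) + (-sqrt(5) - 1) + (1 + sqrt(5)) + (-1 + sqrt(5)) + (0) + (0)] = 0/20 = 0
  <chi_3*chi_7, chi_4> = (1/20)[1*(2)*conj(1) + 1*(2)*conj(-1) + 2*(-1/2 + sqrt(5)/2)*conj(-1) + 2*(-sqrt(5)/2 - 1/2)*conj(1) + 2*(-sqrt(5)/2 - 1/2)*conj(-1) + 2*(-1/2 + sqrt(5)/2)*conj(1) + 5*(0)*conj(-1) + 5*(0)*conj(1)]
      = (1/20)[(2) + (-2) + (1 - sqrt(5)) + (-sqrt(5) - 1) + (1 + sqrt(5)) + (-1 + sqrt(5)) + (0) + (0)] = 0/20 = 0
  <chi_3*chi_7, chi_5> = (1/20)[1*(2)*conj(2) + 1*(2)*conj(-2) + 2*(-1/2 + sqrt(5)/2)*conj(1/2 + sqrt(5)/2) + 2*(-sqrt(5)/2 - 1/2)*conj(-1/2 + sqrt(5)/2) + 2*(-sqrt(5)/2 - 1/2)*conj(1/2 - sqrt(5)/2) + 2*(-1/2 + sqrt(5)/2)*conj(-sqrt(5)/2 - 1/2) + 5*(0)*conj(0) + 5*(0)*conj(0)]
      = (1/20)[(4) + (-4) + (2) + (-2) + (2) + (-2) + (0) + (0)] = 0/20 = 0
  <chi_3*chi_7, chi_6> = (1/20)[1*(2)*conj(2) + 1*(2)*conj(2) + 2*(-1/2 + sqrt(5)/2)*conj(-1/2 + sqrt(5)/2) + 2*(-sqrt(5)/2 - 1/2)*conj(-sqrt(5)/2 - 1/2) + 2*(-sqrt(5)/2 - 1/2)*conj(-sqrt(5)/2 - 1/2) + 2*(-1/2 + sqrt(5)/2)*conj(-1/2 + sqrt(5)/2) + 5*(0)*conj(0) + 5*(0)*conj(0)]
      = (1/20)[(4) + (4) + (3 - sqrt(5)) + (sqrt(5) + 3) + (sqrt(5) + 3) + (3 - sqrt(5)) + (0) + (0)] = 20/20 = 1
  <chi_3*chi_7, chi_7> = (1/20)[1*(2)*conj(2) + 1*(2)*conj(-2) + 2*(-1/2 + sqrt(5)/2)*conj(1/2 - sqrt(5)/2) + 2*(-sqrt(5)/2 - 1/2)*conj(-sqrt(5)/2 - 1/2) + 2*(-sqrt(5)/2 - 1/2)*conj(1/2 + sqrt(5)/2) + 2*(-1/2 + sqrt(5)/2)*conj(-1/2 + sqrt(5)/2) + 5*(0)*conj(0) + 5*(0)*conj(0)]
      = (1/20)[(4) + (-4) + (-3 + sqrt(5)) + (sqrt(5) + 3) + (-3 - sqrt(5)) + (3 - sqrt(5)) + (0) + (0)] = 0/20 = 0
  <chi_3*chi_7, chi_8> = (1/20)[1*(2)*conj(2) + 1*(2)*conj(2) + 2*(-1/2 + sqrt(5)/2)*conj(-sqrt(5)/2 - 1/2) + 2*(-sqrt(5)/2 - 1/2)*conj(-1/2 + sqrt(5)/2) + 2*(-sqrt(5)/2 - 1/2)*conj(-1/2 + sqrt(5)/2) + 2*(-1/2 + sqrt(5)/2)*conj(-sqrt(5)/2 - 1/2) + 5*(0)*conj(0) + 5*(0)*conj(0)]
      = (1/20)[(4) + (4) + (-2) + (-2) + (-2) + (-2) + (0) + (0)] = 0/20 = 0
Hence the multiplicities are chi_6: 1. Dimension check: dim(chi_3)*dim(chi_7) = 1*2 = 2 and sum (mult * dim) = 1*2 = 2.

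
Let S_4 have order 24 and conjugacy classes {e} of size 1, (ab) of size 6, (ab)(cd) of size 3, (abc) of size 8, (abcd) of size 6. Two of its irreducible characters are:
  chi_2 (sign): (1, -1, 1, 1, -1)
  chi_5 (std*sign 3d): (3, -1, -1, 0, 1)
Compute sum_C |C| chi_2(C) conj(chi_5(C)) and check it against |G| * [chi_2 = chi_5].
Sum = 0; so <chi_2, chi_5> = 0 (distinct irreducibles are orthogonal).

Why: Compute term by term over conjugacy classes (|C| * chi_2(C) * conj(chi_5(C))):
  1*(1)*conj(3) + 6*(-1)*conj(-1) + 3*(1)*conj(-1) + 8*(1)*conj(0) + 6*(-1)*conj(1)
  = (3) + (6) + (-3) + (0) + (-6)
  = 0.
Dividing by |G| = 24 gives 0/24 = 0, matching the row-orthogonality relation <chi_2, chi_5> = [chi_2 = chi_5].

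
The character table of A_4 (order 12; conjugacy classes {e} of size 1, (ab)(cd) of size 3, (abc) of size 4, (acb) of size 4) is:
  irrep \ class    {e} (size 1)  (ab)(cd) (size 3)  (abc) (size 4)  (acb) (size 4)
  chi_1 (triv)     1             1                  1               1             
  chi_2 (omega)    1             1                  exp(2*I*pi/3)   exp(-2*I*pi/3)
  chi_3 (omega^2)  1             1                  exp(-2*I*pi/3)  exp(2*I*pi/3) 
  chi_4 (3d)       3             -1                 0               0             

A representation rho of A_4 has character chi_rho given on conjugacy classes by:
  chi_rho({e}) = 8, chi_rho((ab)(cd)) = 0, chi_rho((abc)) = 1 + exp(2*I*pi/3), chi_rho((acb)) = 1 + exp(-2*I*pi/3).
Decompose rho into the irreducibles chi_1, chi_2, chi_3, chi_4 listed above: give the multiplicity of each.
Multiplicities: chi_1: 1, chi_2: 1, chi_3: 0, chi_4: 2.

Proof sketch: Use <chi_rho, chi> = (1/|G|) sum_C |C| * chi_rho(C) * conj(chi(C)) with |G| = 12 for each irreducible chi in the table:
  <chi_rho, chi_1> = (1/12)[1*(8)*conj(1) + 3*(0)*conj(1) + 4*(1 + exp(2*I*pi/3))*conj(1) + 4*(1 + exp(-2*I*pi/3))*conj(1)]
      = (1/12)[(8) + (0) + (4 + 4*exp(2*I*pi/3)) + (4 + 4*exp(-2*I*pi/3))] = 12/12 = 1
  <chi_rho, chi_2> = (1/12)[1*(8)*conj(1) + 3*(0)*conj(1) + 4*(1 + exp(2*I*pi/3))*conj(exp(2*I*pi/3)) + 4*(1 + exp(-2*I*pi/3))*conj(exp(-2*I*pi/3))]
      = (1/12)[(8) + (0) + (4 + 4*exp(-2*I*pi/3)) + (4 + 4*exp(2*I*pi/3))] = 12/12 = 1
  <chi_rho, chi_3> = (1/12)[1*(8)*conj(1) + 3*(0)*conj(1) + 4*(1 + exp(2*I*pi/3))*conj(exp(-2*I*pi/3)) + 4*(1 + exp(-2*I*pi/3))*conj(exp(2*I*pi/3))]
      = (1/12)[(8) + (0) + (-4) + (-4)] = 0/12 = 0
  <chi_rho, chi_4> = (1/12)[1*(8)*conj(3) + 3*(0)*conj(-1) + 4*(1 + exp(2*I*pi/3))*conj(0) + 4*(1 + exp(-2*I*pi/3))*conj(0)]
      = (1/12)[(24) + (0) + (0) + (0)] = 24/12 = 2
(Exp terms are combined using exp(i*s)*conj(exp(i*t)) = exp(i*(s-t)), and sums of them are collapsed using the identity that for every m > 1 the m distinct m-th roots of unity sum to 0, e.g. 1 + exp(2*I*pi/3) + exp(-2*I*pi/3) = 0.)
Dimension check: dim(rho) = sum (mult * dim) = 1*1 + 1*1 + 0*1 + 2*3 = 8 = chi_rho(e) = 8.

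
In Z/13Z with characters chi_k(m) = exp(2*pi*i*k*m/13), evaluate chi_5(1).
chi_5(1) = zeta_13^5 = exp(10*I*pi/13)

Explanation: chi_5(1) = zeta_13^(5*1) = zeta_13^5. Since zeta_13^13 = 1, this equals zeta_13^5 = exp(2*pi*i*5/13) = exp(10*I*pi/13).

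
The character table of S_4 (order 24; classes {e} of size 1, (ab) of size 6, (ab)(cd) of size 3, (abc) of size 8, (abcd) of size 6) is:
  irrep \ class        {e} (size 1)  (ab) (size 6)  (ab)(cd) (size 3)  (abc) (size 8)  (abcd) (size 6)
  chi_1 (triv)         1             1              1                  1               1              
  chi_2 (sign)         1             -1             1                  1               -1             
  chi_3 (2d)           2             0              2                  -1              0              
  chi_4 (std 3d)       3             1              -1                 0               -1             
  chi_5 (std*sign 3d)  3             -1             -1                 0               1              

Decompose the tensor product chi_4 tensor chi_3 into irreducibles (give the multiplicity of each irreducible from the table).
chi_4 tensor chi_3 = chi_4 + chi_5 (all other irreducibles have multiplicity 0).

Derivation: The character of a tensor product is the pointwise product (chi_4 * chi_3)(C) = chi_4(C) * chi_3(C):
  {e}: (3)*(2), (ab): (1)*(0), (ab)(cd): (-1)*(2), (abc): (0)*(-1), (abcd): (-1)*(0)
so (chi_4 * chi_3) takes values
  {e} -> 6, (ab) -> 0, (ab)(cd) -> -2, (abc) -> 0, (abcd) -> 0.
Now take the inner product of this character with each irreducible chi from the table, <chi_4*chi_3, chi> = (1/24) sum_C |C| (chi_4*chi_3)(C) conj(chi(C)):
  <chi_4*chi_3, chi_1> = (1/24)[1*(6)*conj(1) + 6*(0)*conj(1) + 3*(-2)*conj(1) + 8*(0)*conj(1) + 6*(0)*conj(1)]
      = (1/24)[(6) + (0) + (-6) + (0) + (0)] = 0/24 = 0
  <chi_4*chi_3, chi_2> = (1/24)[1*(6)*conj(1) + 6*(0)*conj(-1) + 3*(-2)*conj(1) + 8*(0)*conj(1) + 6*(0)*conj(-1)]
      = (1/24)[(6) + (0) + (-6) + (0) + (0)] = 0/24 = 0
  <chi_4*chi_3, chi_3> = (1/24)[1*(6)*conj(2) + 6*(0)*conj(0) + 3*(-2)*conj(2) + 8*(0)*conj(-1) + 6*(0)*conj(0)]
      = (1/24)[(12) + (0) + (-12) + (0) + (0)] = 0/24 = 0
  <chi_4*chi_3, chi_4> = (1/24)[1*(6)*conj(3) + 6*(0)*conj(1) + 3*(-2)*conj(-1) + 8*(0)*conj(0) + 6*(0)*conj(-1)]
      = (1/24)[(18) + (0) + (6) + (0) + (0)] = 24/24 = 1
  <chi_4*chi_3, chi_5> = (1/24)[1*(6)*conj(3) + 6*(0)*conj(-1) + 3*(-2)*conj(-1) + 8*(0)*conj(0) + 6*(0)*conj(1)]
      = (1/24)[(18) + (0) + (6) + (0) + (0)] = 24/24 = 1
Hence the multiplicities are chi_4: 1, chi_5: 1. Dimension check: dim(chi_4)*dim(chi_3) = 3*2 = 6 and sum (mult * dim) = 1*3 + 1*3 = 6.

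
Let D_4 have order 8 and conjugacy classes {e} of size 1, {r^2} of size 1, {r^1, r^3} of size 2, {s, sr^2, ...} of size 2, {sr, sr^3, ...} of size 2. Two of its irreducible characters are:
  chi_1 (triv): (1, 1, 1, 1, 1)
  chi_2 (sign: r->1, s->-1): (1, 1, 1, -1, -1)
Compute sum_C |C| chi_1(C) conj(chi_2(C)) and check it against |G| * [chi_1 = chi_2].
Sum = 0; so <chi_1, chi_2> = 0 (distinct irreducibles are orthogonal).

Reasoning: Compute term by term over conjugacy classes (|C| * chi_1(C) * conj(chi_2(C))):
  1*(1)*conj(1) + 1*(1)*conj(1) + 2*(1)*conj(1) + 2*(1)*conj(-1) + 2*(1)*conj(-1)
  = (1) + (1) + (2) + (-2) + (-2)
  = 0.
Dividing by |G| = 8 gives 0/8 = 0, matching the row-orthogonality relation <chi_1, chi_2> = [chi_1 = chi_2].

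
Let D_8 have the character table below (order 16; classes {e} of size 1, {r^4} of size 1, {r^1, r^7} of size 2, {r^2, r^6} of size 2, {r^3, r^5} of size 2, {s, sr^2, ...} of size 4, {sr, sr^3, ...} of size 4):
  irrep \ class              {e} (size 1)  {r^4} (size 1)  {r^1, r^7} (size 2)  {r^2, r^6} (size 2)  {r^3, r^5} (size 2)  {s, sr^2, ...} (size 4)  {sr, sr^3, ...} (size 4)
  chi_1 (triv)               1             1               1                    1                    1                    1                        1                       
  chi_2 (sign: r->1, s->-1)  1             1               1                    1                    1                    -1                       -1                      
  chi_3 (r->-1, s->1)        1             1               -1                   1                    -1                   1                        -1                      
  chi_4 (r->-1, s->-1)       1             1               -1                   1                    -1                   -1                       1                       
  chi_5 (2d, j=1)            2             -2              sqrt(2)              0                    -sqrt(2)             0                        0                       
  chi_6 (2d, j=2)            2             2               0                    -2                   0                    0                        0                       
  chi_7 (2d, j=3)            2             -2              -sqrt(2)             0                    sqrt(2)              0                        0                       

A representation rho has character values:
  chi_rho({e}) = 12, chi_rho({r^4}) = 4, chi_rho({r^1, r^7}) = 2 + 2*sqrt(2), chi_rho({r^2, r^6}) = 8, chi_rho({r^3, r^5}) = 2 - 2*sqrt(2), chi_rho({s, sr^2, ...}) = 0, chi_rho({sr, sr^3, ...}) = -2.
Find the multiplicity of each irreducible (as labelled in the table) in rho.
Multiplicities: chi_1: 2, chi_2: 3, chi_3: 2, chi_4: 1, chi_5: 2, chi_6: 0, chi_7: 0.

Explanation: Use <chi_rho, chi> = (1/|G|) sum_C |C| * chi_rho(C) * conj(chi(C)) with |G| = 16 for each irreducible chi in the table:
  <chi_rho, chi_1> = (1/16)[1*(12)*conj(1) + 1*(4)*conj(1) + 2*(2 + 2*sqrt(2))*conj(1) + 2*(8)*conj(1) + 2*(2 - 2*sqrt(2))*conj(1) + 4*(0)*conj(1) + 4*(-2)*conj(1)]
      = (1/16)[(12) + (4) + (4 + 4*sqrt(2)) + (16) + (4 - 4*sqrt(2)) + (0) + (-8)] = 32/16 = 2
  <chi_rho, chi_2> = (1/16)[1*(12)*conj(1) + 1*(4)*conj(1) + 2*(2 + 2*sqrt(2))*conj(1) + 2*(8)*conj(1) + 2*(2 - 2*sqrt(2))*conj(1) + 4*(0)*conj(-1) + 4*(-2)*conj(-1)]
      = (1/16)[(12) + (4) + (4 + 4*sqrt(2)) + (16) + (4 - 4*sqrt(2)) + (0) + (8)] = 48/16 = 3
  <chi_rho, chi_3> = (1/16)[1*(12)*conj(1) + 1*(4)*conj(1) + 2*(2 + 2*sqrt(2))*conj(-1) + 2*(8)*conj(1) + 2*(2 - 2*sqrt(2))*conj(-1) + 4*(0)*conj(1) + 4*(-2)*conj(-1)]
      = (1/16)[(12) + (4) + (-4*sqrt(2) - 4) + (16) + (-4 + 4*sqrt(2)) + (0) + (8)] = 32/16 = 2
  <chi_rho, chi_4> = (1/16)[1*(12)*conj(1) + 1*(4)*conj(1) + 2*(2 + 2*sqrt(2))*conj(-1) + 2*(8)*conj(1) + 2*(2 - 2*sqrt(2))*conj(-1) + 4*(0)*conj(-1) + 4*(-2)*conj(1)]
      = (1/16)[(12) + (4) + (-4*sqrt(2) - 4) + (16) + (-4 + 4*sqrt(2)) + (0) + (-8)] = 16/16 = 1
  <chi_rho, chi_5> = (1/16)[1*(12)*conj(2) + 1*(4)*conj(-2) + 2*(2 + 2*sqrt(2))*conj(sqrt(2)) + 2*(8)*conj(0) + 2*(2 - 2*sqrt(2))*conj(-sqrt(2)) + 4*(0)*conj(0) + 4*(-2)*conj(0)]
      = (1/16)[(24) + (-8) + (4*sqrt(2) + 8) + (0) + (8 - 4*sqrt(2)) + (0) + (0)] = 32/16 = 2
  <chi_rho, chi_6> = (1/16)[1*(12)*conj(2) + 1*(4)*conj(2) + 2*(2 + 2*sqrt(2))*conj(0) + 2*(8)*conj(-2) + 2*(2 - 2*sqrt(2))*conj(0) + 4*(0)*conj(0) + 4*(-2)*conj(0)]
      = (1/16)[(24) + (8) + (0) + (-32) + (0) + (0) + (0)] = 0/16 = 0
  <chi_rho, chi_7> = (1/16)[1*(12)*conj(2) + 1*(4)*conj(-2) + 2*(2 + 2*sqrt(2))*conj(-sqrt(2)) + 2*(8)*conj(0) + 2*(2 - 2*sqrt(2))*conj(sqrt(2)) + 4*(0)*conj(0) + 4*(-2)*conj(0)]
      = (1/16)[(24) + (-8) + (-8 - 4*sqrt(2)) + (0) + (-8 + 4*sqrt(2)) + (0) + (0)] = 0/16 = 0
Dimension check: dim(rho) = sum (mult * dim) = 2*1 + 3*1 + 2*1 + 1*1 + 2*2 + 0*2 + 0*2 = 12 = chi_rho(e) = 12.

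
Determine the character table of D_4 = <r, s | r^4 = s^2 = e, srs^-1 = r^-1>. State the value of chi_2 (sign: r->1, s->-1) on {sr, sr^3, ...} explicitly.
Conjugacy classes: {e} of size 1, {r^2} of size 1, {r^1, r^3} of size 2, {s, sr^2, ...} of size 2, {sr, sr^3, ...} of size 2.
Character table:
  irrep \ class              {e} (size 1)  {r^2} (size 1)  {r^1, r^3} (size 2)  {s, sr^2, ...} (size 2)  {sr, sr^3, ...} (size 2)
  chi_1 (triv)               1             1               1                    1                        1                       
  chi_2 (sign: r->1, s->-1)  1             1               1                    -1                       -1                      
  chi_3 (r->-1, s->1)        1             1               -1                   1                        -1                      
  chi_4 (r->-1, s->-1)       1             1               -1                   -1                       1                       
  chi_5 (2d, j=1)            2             -2              0                    0                        0                       

Spot check: chi_2 (sign: r->1, s->-1) on {sr, sr^3, ...} = -1.

D_4 has order 2*4 = 8 with 5 conjugacy classes, hence 5 irreducibles. Sum of squared dims 1 + 1 + 1 + 1 + 4 = 8 = |G|. Linear characters come from the abelianisation; the 2-dimensional irreps have character r^k -> 2*cos(2*pi*j*k/4), reflections -> 0.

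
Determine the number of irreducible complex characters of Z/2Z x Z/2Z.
4

Why: The number of irreducible complex representations of a finite group equals its number of conjugacy classes. Z/2Z x Z/2Z is abelian of order 4, so every element is its own conjugacy class: 4 classes, so Z/2Z x Z/2Z (order 4) has exactly 4 irreducible complex representations.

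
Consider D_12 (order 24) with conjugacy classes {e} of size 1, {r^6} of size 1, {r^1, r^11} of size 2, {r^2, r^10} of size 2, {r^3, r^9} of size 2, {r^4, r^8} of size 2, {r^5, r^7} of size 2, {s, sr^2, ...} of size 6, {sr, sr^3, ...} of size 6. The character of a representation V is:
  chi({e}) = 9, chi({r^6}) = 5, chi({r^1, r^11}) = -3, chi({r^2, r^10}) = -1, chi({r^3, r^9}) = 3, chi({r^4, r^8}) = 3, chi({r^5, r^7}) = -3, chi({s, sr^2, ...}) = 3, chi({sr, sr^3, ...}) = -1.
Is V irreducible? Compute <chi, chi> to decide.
Not irreducible (reducible): <chi, chi> = 10 > 1.

Working: <chi, chi> = (1/|G|) sum_C |C| * |chi(C)|^2 = (1/24)[1*|9|^2 + 1*|5|^2 + 2*|-3|^2 + 2*|-1|^2 + 2*|3|^2 + 2*|3|^2 + 2*|-3|^2 + 6*|3|^2 + 6*|-1|^2]
  = (1/24)[(81) + (25) + (18) + (2) + (18) + (18) + (18) + (54) + (6)] = 240/24 = 10.
A character is irreducible iff <chi, chi> = 1, so this representation is reducible.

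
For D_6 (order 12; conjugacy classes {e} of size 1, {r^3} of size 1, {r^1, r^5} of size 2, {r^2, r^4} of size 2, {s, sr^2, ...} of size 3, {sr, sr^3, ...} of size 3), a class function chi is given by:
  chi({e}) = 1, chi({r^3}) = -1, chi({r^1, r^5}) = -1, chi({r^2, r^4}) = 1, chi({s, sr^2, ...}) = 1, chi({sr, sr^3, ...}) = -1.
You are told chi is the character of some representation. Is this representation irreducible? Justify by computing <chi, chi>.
Irreducible: <chi, chi> = 1.

Argument: <chi, chi> = (1/|G|) sum_C |C| * |chi(C)|^2 = (1/12)[1*|1|^2 + 1*|-1|^2 + 2*|-1|^2 + 2*|1|^2 + 3*|1|^2 + 3*|-1|^2]
  = (1/12)[(1) + (1) + (2) + (2) + (3) + (3)] = 12/12 = 1.
A character is irreducible iff <chi, chi> = 1, so this representation is irreducible.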